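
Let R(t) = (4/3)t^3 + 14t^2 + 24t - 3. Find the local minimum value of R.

R'(t) = 4t^2 + 28t + 24 = 0 at t = -6, -1.
Since R''(t) = 8t + 28, we get R''(-6) = -20 < 0 ⇒ local maximum; R''(-1) = 20 > 0 ⇒ local minimum.
The local minimum is R(-1) = -43/3.

-43/3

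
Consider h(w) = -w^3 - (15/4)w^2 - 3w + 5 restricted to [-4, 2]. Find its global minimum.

-24

h'(w) = -3w^2 - (15/2)w - 3, which vanishes at w = -2 and w = -1/2.
Candidates: h(-4) = 21, h(-2) = 4, h(-1/2) = 91/16, h(2) = -24.
So the minimum is h(2) = -24.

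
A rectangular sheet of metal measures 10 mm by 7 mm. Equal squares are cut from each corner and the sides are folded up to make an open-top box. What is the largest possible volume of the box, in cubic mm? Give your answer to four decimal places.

42.3766

With cut size x, the volume is V(x) = x(10 − 2x)(7 − 2x) for 0 < x < 3.5.
V'(x) = 12x^2 − 68x + 70. Setting V'(x) = 0 gives x ≈ 1.3520 (the root in (0, 3.5)).
V''(x) = 24x − 68 is negative there, so this is the maximum; V ≈ 42.3766.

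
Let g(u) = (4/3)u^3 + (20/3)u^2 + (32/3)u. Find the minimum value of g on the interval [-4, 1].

The derivative is 4u^2 + (40/3)u + 32/3, which vanishes at u = -2 and u = -4/3.
Evaluating at the critical points and endpoints: g(-4) = -64/3, g(-2) = -16/3, g(-4/3) = -448/81, g(1) = 56/3.
So the minimum is g(-4) = -64/3.

-64/3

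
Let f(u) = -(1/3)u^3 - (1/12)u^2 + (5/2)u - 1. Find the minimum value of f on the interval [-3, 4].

-41/3

Differentiating, f'(u) = -u^2 - (1/6)u + 5/2; which vanishes at u = -5/3 and u = 3/2.
Evaluating at the critical points and endpoints: f(-3) = -1/4,  f(-5/3) = -1249/324,  f(3/2) = 23/16,  f(4) = -41/3.
Hence the absolute minimum is -41/3 at u = 4.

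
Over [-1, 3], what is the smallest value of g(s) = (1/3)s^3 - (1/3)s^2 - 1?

g'(s) = s^2 - (2/3)s, which vanishes at s = 0 and s = 2/3.
Evaluating at the critical points and endpoints: g(-1) = -5/3, g(0) = -1, g(2/3) = -85/81, g(3) = 5.
So the minimum is g(-1) = -5/3.

-5/3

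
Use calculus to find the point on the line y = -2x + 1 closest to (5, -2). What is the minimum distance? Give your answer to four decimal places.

Minimize D(x)^2 = (x - 5)^2 + (-2x + 3)^2.
d/dx[D^2] = 2(x - 5) + 2·(-2)·(-2x + 3) = 0 ⇒ x = 11/5.
Then y = -17/5 and the distance is √(49/5) ≈ 3.1305.

3.1305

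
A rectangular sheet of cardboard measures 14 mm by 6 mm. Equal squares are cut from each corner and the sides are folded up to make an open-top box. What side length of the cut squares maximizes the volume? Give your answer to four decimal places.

With cut size x, the volume is V(x) = x(14 − 2x)(6 − 2x) for 0 < x < 3.
V'(x) = 12x^2 − 80x + 84. Setting V'(x) = 0 gives x ≈ 1.3057 (the root in (0, 3)).
V''(x) = 24x − 80 is negative there, so this is the maximum; V ≈ 50.3888.

1.3057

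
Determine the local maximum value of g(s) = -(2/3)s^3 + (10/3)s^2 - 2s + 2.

g'(s) = -2s^2 + (20/3)s - 2. Setting g'(s) = 0 gives s ∈ {1/3, 3}.
g''(s) = -4s + 20/3. g''(1/3) = 16/3 > 0 ⇒ local minimum; g''(3) = -16/3 < 0 ⇒ local maximum.
So the local maximum value is g(3) = 8.

8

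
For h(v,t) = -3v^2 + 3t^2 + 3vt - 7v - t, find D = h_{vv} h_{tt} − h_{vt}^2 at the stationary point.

-45

∂h/∂v = -6v + 3t - 7 = 0 and ∂h/∂t = 3v + 6t - 1 = 0, so (v, t) = (-13/15, 3/5).
The Hessian has h_{vv} = -6, h_{tt} = 6, h_{vt} = 3, giving D = -45 < 0, so the point is a saddle point.
D = (-6)·(6) − (3)^2 = -45.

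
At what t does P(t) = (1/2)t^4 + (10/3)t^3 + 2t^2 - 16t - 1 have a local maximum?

-2

P'(t) = 2t^3 + 10t^2 + 4t - 16 = 0 at t = -4, -2, 1.
P''(t) = 6t^2 + 20t + 4. P''(-4) = 20 > 0 ⇒ local minimum; P''(-2) = -12 < 0 ⇒ local maximum; P''(1) = 30 > 0 ⇒ local minimum.
So the local maximum value is P(-2) = 61/3.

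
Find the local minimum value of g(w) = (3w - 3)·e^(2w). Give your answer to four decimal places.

-4.0774

Differentiating with the product rule gives g'(w) = (6w - 3)·e^(2w). Since e^(2w) > 0, the only critical point is w = 1/2.
g''(1/2) has the same sign as 6 > 0, so this is a local minimum.
g(1/2) = (-3/2)·e^(1) ≈ -4.0774.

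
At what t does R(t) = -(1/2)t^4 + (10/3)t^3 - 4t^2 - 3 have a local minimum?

1

R'(t) = -2t^3 + 10t^2 - 8t = 0 at t = 0, 1, 4.
Since R''(t) = -6t^2 + 20t - 8, we get R''(0) = -8 < 0 ⇒ local maximum; R''(1) = 6 > 0 ⇒ local minimum; R''(4) = -24 < 0 ⇒ local maximum.
The local minimum is R(1) = -25/6.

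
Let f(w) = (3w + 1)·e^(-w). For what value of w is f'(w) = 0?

Differentiating with the product rule gives f'(w) = (-3w + 2)·e^(-w). Since e^(-w) > 0, the only critical point is w = 2/3.
f''(2/3) has the same sign as -3 < 0, so this is a local maximum.
f(2/3) = (3)·e^(-2/3) ≈ 1.5403.

2/3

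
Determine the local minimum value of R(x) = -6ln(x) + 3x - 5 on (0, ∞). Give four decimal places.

R'(x) = -6/x + 3 = 0 gives x = 2.
R''(x) = 6/x², which is positive for x > 0, so this is a local minimum.
R(2) = -6·ln(2) + 6 - 5 ≈ -3.1589.

-3.1589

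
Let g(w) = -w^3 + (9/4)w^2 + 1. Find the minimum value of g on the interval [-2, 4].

Differentiating, g'(w) = -3w^2 + (9/2)w; which vanishes at w = 0 and w = 3/2.
Compare values at every candidate in [-2, 4]: g(-2) = 18,  g(0) = 1,  g(3/2) = 43/16,  g(4) = -27.
So the minimum is g(4) = -27.

-27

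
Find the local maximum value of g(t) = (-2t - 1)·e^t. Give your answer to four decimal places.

0.4463

Differentiating with the product rule gives g'(t) = (-2t - 3)·e^t. Since e^t > 0, the only critical point is t = -3/2.
g''(-3/2) has the same sign as -2 < 0, so this is a local maximum.
g(-3/2) = (2)·e^(-3/2) ≈ 0.4463.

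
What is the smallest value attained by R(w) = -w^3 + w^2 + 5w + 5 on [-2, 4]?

-23

R'(w) = -3w^2 + 2w + 5, which vanishes at w = -1 and w = 5/3.
Evaluating at the critical points and endpoints: R(-2) = 7,  R(-1) = 2,  R(5/3) = 310/27,  R(4) = -23.
The minimum over the interval is -23, attained at w = 4.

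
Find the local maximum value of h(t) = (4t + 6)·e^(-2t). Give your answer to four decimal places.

Differentiating with the product rule gives h'(t) = (-8t - 8)·e^(-2t). Since e^(-2t) > 0, the only critical point is t = -1.
h''(-1) has the same sign as -8 < 0, so this is a local maximum.
h(-1) = (2)·e^(2) ≈ 14.7781.

14.7781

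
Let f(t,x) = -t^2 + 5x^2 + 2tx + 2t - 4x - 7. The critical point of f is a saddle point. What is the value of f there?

-37/6

∂f/∂t = -2t + 2x + 2 = 0 and ∂f/∂x = 2t + 10x - 4 = 0, so (t, x) = (7/6, 1/6).
The Hessian has f_{tt} = -2, f_{xx} = 10, f_{tx} = 2, giving D = -24 < 0, so the point is a saddle point.
f(7/6, 1/6) = -37/6.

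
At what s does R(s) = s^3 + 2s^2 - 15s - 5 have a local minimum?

R'(s) = 3s^2 + 4s - 15 = 0 at s = -3, 5/3.
R''(s) = 6s + 4. R''(-3) = -14 < 0 ⇒ local maximum; R''(5/3) = 14 > 0 ⇒ local minimum.
Thus R has its local minimum at s = 5/3, with value -535/27.

5/3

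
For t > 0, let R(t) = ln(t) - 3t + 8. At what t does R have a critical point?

1/3

R'(t) = 1/t − 3 = 0 gives t = 1/3.
R''(t) = -1/t², which is negative for t > 0, so this is a local maximum.
R(1/3) = 1·ln(1/3) - 1 + 8 ≈ 5.9014.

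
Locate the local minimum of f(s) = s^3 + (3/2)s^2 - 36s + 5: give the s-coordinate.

3

Critical points: f'(s) = 3s^2 + 3s - 36 vanishes at s = -4, 3.
Second-derivative test with f''(s) = 6s + 3: f''(-4) = -21 < 0 ⇒ local maximum; f''(3) = 21 > 0 ⇒ local minimum.
So the local minimum value is f(3) = -125/2.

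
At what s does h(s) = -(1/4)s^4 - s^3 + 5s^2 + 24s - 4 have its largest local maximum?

h'(s) = -s^3 - 3s^2 + 10s + 24 = 0 at s = -4, -2, 3.
Since h''(s) = -3s^2 - 6s + 10, we get h''(-4) = -14 < 0 ⇒ local maximum; h''(-2) = 10 > 0 ⇒ local minimum; h''(3) = -35 < 0 ⇒ local maximum.
So the largest local maximum value is h(3) = 263/4.

3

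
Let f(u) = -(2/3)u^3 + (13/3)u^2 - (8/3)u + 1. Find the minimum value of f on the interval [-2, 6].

The derivative is -2u^2 + (26/3)u - 8/3, which vanishes at u = 1/3 and u = 4.
Compare values at every candidate in [-2, 6]: f(-2) = 29; f(1/3) = 46/81; f(4) = 17; f(6) = -3.
Hence the absolute minimum is -3 at u = 6.

-3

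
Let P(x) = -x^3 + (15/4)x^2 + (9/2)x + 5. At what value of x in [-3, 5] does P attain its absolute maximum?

-3

P'(x) = -3x^2 + (15/2)x + 9/2, which vanishes at x = -1/2 and x = 3.
Compare values at every candidate in [-3, 5]: P(-3) = 209/4, P(-1/2) = 61/16, P(3) = 101/4, P(5) = -15/4.
Hence the absolute maximum is 209/4 at x = -3.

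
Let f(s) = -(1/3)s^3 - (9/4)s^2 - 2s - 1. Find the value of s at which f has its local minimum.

-4

f'(s) = -s^2 - (9/2)s - 2 = 0 at s = -4, -1/2.
Since f''(s) = -2s - 9/2, we get f''(-4) = 7/2 > 0 ⇒ local minimum; f''(-1/2) = -7/2 < 0 ⇒ local maximum.
Thus f has its local minimum at s = -4, with value -23/3.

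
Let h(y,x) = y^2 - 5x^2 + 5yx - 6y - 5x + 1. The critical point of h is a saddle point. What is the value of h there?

∂h/∂y = 2y + 5x - 6 = 0 and ∂h/∂x = 5y - 10x - 5 = 0, so (y, x) = (17/9, 4/9).
The Hessian has h_{yy} = 2, h_{xx} = -10, h_{yx} = 5, giving D = -45 < 0, so the point is a saddle point.
h(17/9, 4/9) = -52/9.

-52/9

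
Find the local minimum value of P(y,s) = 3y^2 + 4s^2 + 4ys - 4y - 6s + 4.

13/8

∂P/∂y = 6y + 4s - 4 = 0 and ∂P/∂s = 4y + 8s - 6 = 0, so (y, s) = (1/4, 5/8).
The Hessian has P_{yy} = 6, P_{ss} = 8, P_{ys} = 4, giving D = 32 > 0 with P_{yy} > 0, so the point is a local minimum.
P(1/4, 5/8) = 13/8.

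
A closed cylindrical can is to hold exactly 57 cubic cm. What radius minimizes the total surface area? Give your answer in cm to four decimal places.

2.0856

With radius r and height h, πr²h = 57 so h = 57/(πr²), and S(r) = 2πr² + 2πrh = 2πr² + 2·57/r.
S'(r) = 4πr − 2·57/r² = 0 ⇒ r³ = 57/(2π), so r ≈ 2.0856 and h = 2r ≈ 4.1712.
S''(r) = 4π + 4·57/r³ > 0, so this is the minimum; S ≈ 81.9907.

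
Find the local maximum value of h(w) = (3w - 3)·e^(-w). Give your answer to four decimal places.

h'(w) = 3·e^(-w) + (3w - 3)·(-1)·e^(-w) = (-3w + 6)·e^(-w). Since e^(-w) > 0, the only critical point is w = 2.
h''(2) has the same sign as -3 < 0, so this is a local maximum.
h(2) = (3)·e^(-2) ≈ 0.4060.

0.4060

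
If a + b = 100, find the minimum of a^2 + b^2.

5000

With a + b = 100, a^2 + b^2 = a^2 + (100 − a)^2.
The derivative 2a − 2(100 − a) = 4a − 200 vanishes at a = 50; second derivative 4 > 0, a minimum.
The minimum is 2·(50)^2 = 5000.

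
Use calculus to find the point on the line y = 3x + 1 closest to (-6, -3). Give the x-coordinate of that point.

Minimize D(x)^2 = (x + 6)^2 + (3x + 4)^2.
d/dx[D^2] = 2(x + 6) + 2·3·(3x + 4) = 0 ⇒ x = -9/5.
Then y = -22/5 and the distance is √(98/5) ≈ 4.4272.

-9/5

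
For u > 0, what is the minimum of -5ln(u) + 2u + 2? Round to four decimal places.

2.4185

P'(u) = -5/u + 2 = 0 gives u = 5/2.
P''(u) = 5/u², which is positive for u > 0, so this is a local minimum.
P(5/2) = -5·ln(5/2) + 5 + 2 ≈ 2.4185.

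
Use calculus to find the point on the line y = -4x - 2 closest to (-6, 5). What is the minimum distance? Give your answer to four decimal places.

Minimize D(x)^2 = (x + 6)^2 + (-4x - 7)^2.
d/dx[D^2] = 2(x + 6) + 2·(-4)·(-4x - 7) = 0 ⇒ x = -2.
Then y = 6 and the distance is √(17) ≈ 4.1231.

4.1231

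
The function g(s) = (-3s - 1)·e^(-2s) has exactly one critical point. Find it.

g'(s) = (-3)·e^(-2s) + (-3s - 1)·(-2)·e^(-2s) = (6s - 1)·e^(-2s). Since e^(-2s) > 0, the only critical point is s = 1/6.
g''(1/6) has the same sign as 6 > 0, so this is a local minimum.
g(1/6) = (-3/2)·e^(-1/3) ≈ -1.0748.

1/6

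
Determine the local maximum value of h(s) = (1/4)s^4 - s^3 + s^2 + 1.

h'(s) = s^3 - 3s^2 + 2s = 0 at s = 0, 1, 2.
h''(s) = 3s^2 - 6s + 2. h''(0) = 2 > 0 ⇒ local minimum; h''(1) = -1 < 0 ⇒ local maximum; h''(2) = 2 > 0 ⇒ local minimum.
The local maximum is h(1) = 5/4.

5/4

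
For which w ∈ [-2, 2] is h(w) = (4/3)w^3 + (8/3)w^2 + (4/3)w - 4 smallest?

Differentiating, h'(w) = 4w^2 + (16/3)w + 4/3; which vanishes at w = -1 and w = -1/3.
Candidates: h(-2) = -20/3,  h(-1) = -4,  h(-1/3) = -340/81,  h(2) = 20.
So the minimum is h(-2) = -20/3.

-2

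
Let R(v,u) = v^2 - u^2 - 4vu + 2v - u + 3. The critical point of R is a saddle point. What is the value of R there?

∂R/∂v = 2v - 4u + 2 = 0 and ∂R/∂u = -4v - 2u - 1 = 0, so (v, u) = (-2/5, 3/10).
The Hessian has R_{vv} = 2, R_{uu} = -2, R_{vu} = -4, giving D = -20 < 0, so the point is a saddle point.
R(-2/5, 3/10) = 49/20.

49/20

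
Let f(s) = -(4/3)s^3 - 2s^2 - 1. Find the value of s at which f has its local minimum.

-1

f'(s) = -4s^2 - 4s = 0 at s = -1, 0.
Second-derivative test with f''(s) = -8s - 4: f''(-1) = 4 > 0 ⇒ local minimum; f''(0) = -4 < 0 ⇒ local maximum.
The local minimum is f(-1) = -5/3.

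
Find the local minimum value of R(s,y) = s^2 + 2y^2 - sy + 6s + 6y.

-144/7

∂R/∂s = 2s - y + 6 = 0 and ∂R/∂y = -s + 4y + 6 = 0, so (s, y) = (-30/7, -18/7).
The Hessian has R_{ss} = 2, R_{yy} = 4, R_{sy} = -1, giving D = 7 > 0 with R_{ss} > 0, so the point is a local minimum.
R(-30/7, -18/7) = -144/7.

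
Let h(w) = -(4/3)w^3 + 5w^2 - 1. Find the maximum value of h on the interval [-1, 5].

113/12

The derivative is -4w^2 + 10w, which vanishes at w = 0 and w = 5/2.
Compare values at every candidate in [-1, 5]: h(-1) = 16/3, h(0) = -1, h(5/2) = 113/12, h(5) = -128/3.
Hence the absolute maximum is 113/12 at w = 5/2.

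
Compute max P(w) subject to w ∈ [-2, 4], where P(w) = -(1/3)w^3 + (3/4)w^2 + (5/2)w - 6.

-13/48

Differentiating, P'(w) = -w^2 + (3/2)w + 5/2; which vanishes at w = -1 and w = 5/2.
Compare values at every candidate in [-2, 4]: P(-2) = -16/3,  P(-1) = -89/12,  P(5/2) = -13/48,  P(4) = -16/3.
So the maximum is P(5/2) = -13/48.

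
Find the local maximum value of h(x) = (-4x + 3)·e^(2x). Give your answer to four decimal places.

Differentiating with the product rule gives h'(x) = (-8x + 2)·e^(2x). Since e^(2x) > 0, the only critical point is x = 1/4.
h''(1/4) has the same sign as -8 < 0, so this is a local maximum.
h(1/4) = (2)·e^(1/2) ≈ 3.2974.

3.2974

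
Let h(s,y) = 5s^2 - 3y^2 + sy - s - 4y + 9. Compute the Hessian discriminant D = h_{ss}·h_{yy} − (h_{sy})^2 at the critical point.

∂h/∂s = 10s + y - 1 = 0 and ∂h/∂y = s - 6y - 4 = 0, so (s, y) = (10/61, -39/61).
The Hessian has h_{ss} = 10, h_{yy} = -6, h_{sy} = 1, giving D = -61 < 0, so the point is a saddle point.
D = (10)·(-6) − (1)^2 = -61.

-61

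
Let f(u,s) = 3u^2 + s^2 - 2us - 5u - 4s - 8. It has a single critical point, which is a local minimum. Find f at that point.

-177/8

∂f/∂u = 6u - 2s - 5 = 0 and ∂f/∂s = -2u + 2s - 4 = 0, so (u, s) = (9/4, 17/4).
The Hessian has f_{uu} = 6, f_{ss} = 2, f_{us} = -2, giving D = 8 > 0 with f_{uu} > 0, so the point is a local minimum.
f(9/4, 17/4) = -177/8.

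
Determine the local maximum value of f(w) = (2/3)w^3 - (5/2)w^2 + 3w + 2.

f'(w) = 2w^2 - 5w + 3 = 0 at w = 1, 3/2.
Second-derivative test with f''(w) = 4w - 5: f''(1) = -1 < 0 ⇒ local maximum; f''(3/2) = 1 > 0 ⇒ local minimum.
Thus f has its local maximum at w = 1, with value 19/6.

19/6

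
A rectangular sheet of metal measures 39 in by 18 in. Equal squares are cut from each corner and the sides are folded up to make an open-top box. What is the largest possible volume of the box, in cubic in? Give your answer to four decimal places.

With cut size x, the volume is V(x) = x(39 − 2x)(18 − 2x) for 0 < x < 9.
V'(x) = 12x^2 − 228x + 702. Setting V'(x) = 0 gives x ≈ 3.8653 (the root in (0, 9)).
V''(x) = 24x − 228 is negative there, so this is the maximum; V ≈ 1241.2173.

1241.2173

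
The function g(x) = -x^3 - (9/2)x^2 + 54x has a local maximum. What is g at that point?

g'(x) = -3x^2 - 9x + 54 = 0 at x = -6, 3.
Second-derivative test with g''(x) = -6x - 9: g''(-6) = 27 > 0 ⇒ local minimum; g''(3) = -27 < 0 ⇒ local maximum.
So the local maximum value is g(3) = 189/2.

189/2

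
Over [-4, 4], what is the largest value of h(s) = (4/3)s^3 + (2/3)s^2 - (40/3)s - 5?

h'(s) = 4s^2 + (4/3)s - 40/3, which vanishes at s = -2 and s = 5/3.
Evaluating at the critical points and endpoints: h(-4) = -79/3,  h(-2) = 41/3,  h(5/3) = -1555/81,  h(4) = 113/3.
Hence the absolute maximum is 113/3 at s = 4.

113/3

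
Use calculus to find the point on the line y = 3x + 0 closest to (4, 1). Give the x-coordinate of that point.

7/10

Minimize D(x)^2 = (x - 4)^2 + (3x - 1)^2.
d/dx[D^2] = 2(x - 4) + 2·3·(3x - 1) = 0 ⇒ x = 7/10.
Then y = 21/10 and the distance is √(121/10) ≈ 3.4785.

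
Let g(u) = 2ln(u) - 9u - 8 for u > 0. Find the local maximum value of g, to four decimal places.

g'(u) = 2/u − 9 = 0 gives u = 2/9.
g''(u) = -2/u², which is negative for u > 0, so this is a local maximum.
g(2/9) = 2·ln(2/9) - 2 - 8 ≈ -13.0082.

-13.0082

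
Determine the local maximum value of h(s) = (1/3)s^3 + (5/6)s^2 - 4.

-523/162

h'(s) = s^2 + (5/3)s = 0 at s = -5/3, 0.
Since h''(s) = 2s + 5/3, we get h''(-5/3) = -5/3 < 0 ⇒ local maximum; h''(0) = 5/3 > 0 ⇒ local minimum.
Thus h has its local maximum at s = -5/3, with value -523/162.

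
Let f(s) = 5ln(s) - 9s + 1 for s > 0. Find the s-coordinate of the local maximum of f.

5/9

f'(s) = 5/s − 9 = 0 gives s = 5/9.
f''(s) = -5/s², which is negative for s > 0, so this is a local maximum.
f(5/9) = 5·ln(5/9) - 5 + 1 ≈ -6.9389.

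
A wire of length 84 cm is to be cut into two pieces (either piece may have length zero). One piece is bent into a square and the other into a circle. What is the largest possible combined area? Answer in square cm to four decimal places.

Let x be the length used for the square. Square side x/4; circle radius (84−x)/(2π).
A(x) = (x/4)² + π·((84−x)/(2π))² = x²/16 + (84−x)²/(4π) for 0 ≤ x ≤ 84. A'(x) = x/8 − (84−x)/(2π) = 0 gives x = 4·84/(π+4) ≈ 47.0483.
A'' > 0, so the interior critical point is a minimum; the maximum is at an endpoint. A(0) = 561.4986 and A(84) = 441.0000, so the largest area is 561.4986.

561.4986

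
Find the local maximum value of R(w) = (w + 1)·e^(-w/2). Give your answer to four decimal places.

R'(w) = 1·e^(-w/2) + (w + 1)·(-1/2)·e^(-w/2) = (-(1/2)w + 1/2)·e^(-w/2). Since e^(-w/2) > 0, the only critical point is w = 1.
R''(1) has the same sign as -1/2 < 0, so this is a local maximum.
R(1) = (2)·e^(-1/2) ≈ 1.2131.

1.2131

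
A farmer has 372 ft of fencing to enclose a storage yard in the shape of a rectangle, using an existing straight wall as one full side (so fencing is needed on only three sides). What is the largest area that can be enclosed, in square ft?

Let the sides perpendicular to the wall have length x and the parallel side y, so 2x + y = 372 and the area is A = xy = x(372 − 2x).
A'(x) = 372 − 4x = 0 gives x = 93, and A''(x) = −4 < 0 confirms a maximum.
Then y = 372 − 2·93 = 186 and A = 17298.

17298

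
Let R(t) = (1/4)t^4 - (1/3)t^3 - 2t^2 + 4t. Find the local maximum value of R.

R'(t) = t^3 - t^2 - 4t + 4 = 0 at t = -2, 1, 2.
R''(t) = 3t^2 - 2t - 4. R''(-2) = 12 > 0 ⇒ local minimum; R''(1) = -3 < 0 ⇒ local maximum; R''(2) = 4 > 0 ⇒ local minimum.
So the local maximum value is R(1) = 23/12.

23/12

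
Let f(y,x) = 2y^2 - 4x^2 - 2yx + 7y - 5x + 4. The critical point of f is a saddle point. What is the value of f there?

-2

∂f/∂y = 4y - 2x + 7 = 0 and ∂f/∂x = -2y - 8x - 5 = 0, so (y, x) = (-11/6, -1/6).
The Hessian has f_{yy} = 4, f_{xx} = -8, f_{yx} = -2, giving D = -36 < 0, so the point is a saddle point.
f(-11/6, -1/6) = -2.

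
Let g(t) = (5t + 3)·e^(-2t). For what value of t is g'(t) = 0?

-1/10

Differentiating with the product rule gives g'(t) = (-10t - 1)·e^(-2t). Since e^(-2t) > 0, the only critical point is t = -1/10.
g''(-1/10) has the same sign as -10 < 0, so this is a local maximum.
g(-1/10) = (5/2)·e^(1/5) ≈ 3.0535.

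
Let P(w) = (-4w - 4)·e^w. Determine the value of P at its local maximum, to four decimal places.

By the product rule, P'(w) = (-4w - 8)·e^w. Since e^w > 0, the only critical point is w = -2.
P''(-2) has the same sign as -4 < 0, so this is a local maximum.
P(-2) = (4)·e^(-2) ≈ 0.5413.

0.5413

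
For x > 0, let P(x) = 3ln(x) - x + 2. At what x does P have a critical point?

P'(x) = 3/x − 1 = 0 gives x = 3.
P''(x) = -3/x², which is negative for x > 0, so this is a local maximum.
P(3) = 3·ln(3) - 3 + 2 ≈ 2.2958.

3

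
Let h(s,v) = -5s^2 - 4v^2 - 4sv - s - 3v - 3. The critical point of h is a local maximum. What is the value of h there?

∂h/∂s = -10s - 4v - 1 = 0 and ∂h/∂v = -4s - 8v - 3 = 0, so (s, v) = (1/16, -13/32).
The Hessian has h_{ss} = -10, h_{vv} = -8, h_{sv} = -4, giving D = 64 > 0 with h_{ss} < 0, so the point is a local maximum.
h(1/16, -13/32) = -155/64.

-155/64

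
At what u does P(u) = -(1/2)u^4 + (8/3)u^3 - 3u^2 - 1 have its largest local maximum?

P'(u) = -2u^3 + 8u^2 - 6u = 0 at u = 0, 1, 3.
P''(u) = -6u^2 + 16u - 6. P''(0) = -6 < 0 ⇒ local maximum; P''(1) = 4 > 0 ⇒ local minimum; P''(3) = -12 < 0 ⇒ local maximum.
The largest local maximum is P(3) = 7/2.

3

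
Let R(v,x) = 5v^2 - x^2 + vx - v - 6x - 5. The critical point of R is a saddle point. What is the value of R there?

68/21

∂R/∂v = 10v + x - 1 = 0 and ∂R/∂x = v - 2x - 6 = 0, so (v, x) = (8/21, -59/21).
The Hessian has R_{vv} = 10, R_{xx} = -2, R_{vx} = 1, giving D = -21 < 0, so the point is a saddle point.
R(8/21, -59/21) = 68/21.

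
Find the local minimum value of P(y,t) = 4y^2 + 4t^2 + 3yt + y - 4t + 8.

∂P/∂y = 8y + 3t + 1 = 0 and ∂P/∂t = 3y + 8t - 4 = 0, so (y, t) = (-4/11, 7/11).
The Hessian has P_{yy} = 8, P_{tt} = 8, P_{yt} = 3, giving D = 55 > 0 with P_{yy} > 0, so the point is a local minimum.
P(-4/11, 7/11) = 72/11.

72/11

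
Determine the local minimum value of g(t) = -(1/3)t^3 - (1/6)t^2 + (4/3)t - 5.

g'(t) = -t^2 - (1/3)t + 4/3 = 0 at t = -4/3, 1.
Second-derivative test with g''(t) = -2t - 1/3: g''(-4/3) = 7/3 > 0 ⇒ local minimum; g''(1) = -7/3 < 0 ⇒ local maximum.
So the local minimum value is g(-4/3) = -509/81.

-509/81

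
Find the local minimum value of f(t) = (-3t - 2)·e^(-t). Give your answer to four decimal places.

By the product rule, f'(t) = (3t - 1)·e^(-t). Since e^(-t) > 0, the only critical point is t = 1/3.
f''(1/3) has the same sign as 3 > 0, so this is a local minimum.
f(1/3) = (-3)·e^(-1/3) ≈ -2.1496.

-2.1496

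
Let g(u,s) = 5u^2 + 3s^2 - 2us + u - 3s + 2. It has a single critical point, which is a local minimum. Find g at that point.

∂g/∂u = 10u - 2s + 1 = 0 and ∂g/∂s = -2u + 6s - 3 = 0, so (u, s) = (0, 1/2).
The Hessian has g_{uu} = 10, g_{ss} = 6, g_{us} = -2, giving D = 56 > 0 with g_{uu} > 0, so the point is a local minimum.
g(0, 1/2) = 5/4.

5/4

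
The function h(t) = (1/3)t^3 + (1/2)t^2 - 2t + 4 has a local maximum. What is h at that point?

22/3

h'(t) = t^2 + t - 2 = 0 at t = -2, 1.
Second-derivative test with h''(t) = 2t + 1: h''(-2) = -3 < 0 ⇒ local maximum; h''(1) = 3 > 0 ⇒ local minimum.
So the local maximum value is h(-2) = 22/3.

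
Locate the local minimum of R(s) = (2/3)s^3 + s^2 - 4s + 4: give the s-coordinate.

Critical points: R'(s) = 2s^2 + 2s - 4 vanishes at s = -2, 1.
Since R''(s) = 4s + 2, we get R''(-2) = -6 < 0 ⇒ local maximum; R''(1) = 6 > 0 ⇒ local minimum.
So the local minimum value is R(1) = 5/3.

1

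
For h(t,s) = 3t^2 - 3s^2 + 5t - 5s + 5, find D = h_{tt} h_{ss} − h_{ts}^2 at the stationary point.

-36

∂h/∂t = 6t + 5 = 0 and ∂h/∂s = -6s - 5 = 0, so (t, s) = (-5/6, -5/6).
The Hessian has h_{tt} = 6, h_{ss} = -6, h_{ts} = 0, giving D = -36 < 0, so the point is a saddle point.
D = (6)·(-6) − (0)^2 = -36.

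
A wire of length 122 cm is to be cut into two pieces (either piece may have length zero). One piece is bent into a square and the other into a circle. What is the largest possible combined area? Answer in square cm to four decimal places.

1184.4311

Let x be the length used for the square. Square side x/4; circle radius (122−x)/(2π).
A(x) = (x/4)² + π·((122−x)/(2π))² = x²/16 + (122−x)²/(4π) for 0 ≤ x ≤ 122. A'(x) = x/8 − (122−x)/(2π) = 0 gives x = 4·122/(π+4) ≈ 68.3321.
A'' > 0, so the interior critical point is a minimum; the maximum is at an endpoint. A(0) = 1184.4311 and A(122) = 930.2500, so the largest area is 1184.4311.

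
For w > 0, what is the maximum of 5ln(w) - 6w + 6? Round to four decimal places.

g'(w) = 5/w − 6 = 0 gives w = 5/6.
g''(w) = -5/w², which is negative for w > 0, so this is a local maximum.
g(5/6) = 5·ln(5/6) - 5 + 6 ≈ 0.0884.

0.0884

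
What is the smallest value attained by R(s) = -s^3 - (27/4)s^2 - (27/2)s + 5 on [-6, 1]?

-65/4

Differentiating, R'(s) = -3s^2 - (27/2)s - 27/2; which vanishes at s = -3 and s = -3/2.
Evaluating at the critical points and endpoints: R(-6) = 59, R(-3) = 47/4, R(-3/2) = 215/16, R(1) = -65/4.
The minimum over the interval is -65/4, attained at s = 1.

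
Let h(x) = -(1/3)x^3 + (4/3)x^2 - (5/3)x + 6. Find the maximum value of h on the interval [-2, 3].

Differentiating, h'(x) = -x^2 + (8/3)x - 5/3; which vanishes at x = 1 and x = 5/3.
Candidates: h(-2) = 52/3,  h(1) = 16/3,  h(5/3) = 436/81,  h(3) = 4.
So the maximum is h(-2) = 52/3.

52/3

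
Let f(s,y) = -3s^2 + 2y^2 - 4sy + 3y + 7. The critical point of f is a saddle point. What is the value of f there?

253/40

∂f/∂s = -6s - 4y = 0 and ∂f/∂y = -4s + 4y + 3 = 0, so (s, y) = (3/10, -9/20).
The Hessian has f_{ss} = -6, f_{yy} = 4, f_{sy} = -4, giving D = -40 < 0, so the point is a saddle point.
f(3/10, -9/20) = 253/40.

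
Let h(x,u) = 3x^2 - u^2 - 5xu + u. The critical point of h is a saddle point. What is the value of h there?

3/37

∂h/∂x = 6x - 5u = 0 and ∂h/∂u = -5x - 2u + 1 = 0, so (x, u) = (5/37, 6/37).
The Hessian has h_{xx} = 6, h_{uu} = -2, h_{xu} = -5, giving D = -37 < 0, so the point is a saddle point.
h(5/37, 6/37) = 3/37.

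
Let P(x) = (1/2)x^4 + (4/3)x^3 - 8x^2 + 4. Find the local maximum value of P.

Critical points: P'(x) = 2x^3 + 4x^2 - 16x vanishes at x = -4, 0, 2.
Second-derivative test with P''(x) = 6x^2 + 8x - 16: P''(-4) = 48 > 0 ⇒ local minimum; P''(0) = -16 < 0 ⇒ local maximum; P''(2) = 24 > 0 ⇒ local minimum.
Thus P has its local maximum at x = 0, with value 4.

4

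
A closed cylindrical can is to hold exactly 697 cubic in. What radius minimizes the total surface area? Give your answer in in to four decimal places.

4.8049

With radius r and height h, πr²h = 697 so h = 697/(πr²), and S(r) = 2πr² + 2πrh = 2πr² + 2·697/r.
S'(r) = 4πr − 2·697/r² = 0 ⇒ r³ = 697/(2π), so r ≈ 4.8049 and h = 2r ≈ 9.6098.
S''(r) = 4π + 4·697/r³ > 0, so this is the minimum; S ≈ 435.1808.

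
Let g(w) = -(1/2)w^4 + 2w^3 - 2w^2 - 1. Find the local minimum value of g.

-3/2

Critical points: g'(w) = -2w^3 + 6w^2 - 4w vanishes at w = 0, 1, 2.
Since g''(w) = -6w^2 + 12w - 4, we get g''(0) = -4 < 0 ⇒ local maximum; g''(1) = 2 > 0 ⇒ local minimum; g''(2) = -4 < 0 ⇒ local maximum.
Thus g has its local minimum at w = 1, with value -3/2.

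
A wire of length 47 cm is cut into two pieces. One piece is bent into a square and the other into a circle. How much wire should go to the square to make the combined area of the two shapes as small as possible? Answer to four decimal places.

26.3247

Let x be the length used for the square. Square side x/4; circle radius (47−x)/(2π).
A(x) = (x/4)² + π·((47−x)/(2π))² = x²/16 + (47−x)²/(4π) for 0 ≤ x ≤ 47. A'(x) = x/8 − (47−x)/(2π) = 0 gives x = 4·47/(π+4) ≈ 26.3247.
A'' = 1/8 + 1/(2π) > 0, so this gives the minimum combined area; x ≈ 26.3247 cm to the square.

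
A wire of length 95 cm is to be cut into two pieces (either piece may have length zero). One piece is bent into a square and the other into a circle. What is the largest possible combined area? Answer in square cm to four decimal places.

718.1867

Let x be the length used for the square. Square side x/4; circle radius (95−x)/(2π).
A(x) = (x/4)² + π·((95−x)/(2π))² = x²/16 + (95−x)²/(4π) for 0 ≤ x ≤ 95. A'(x) = x/8 − (95−x)/(2π) = 0 gives x = 4·95/(π+4) ≈ 53.2094.
A'' > 0, so the interior critical point is a minimum; the maximum is at an endpoint. A(0) = 718.1867 and A(95) = 564.0625, so the largest area is 718.1867.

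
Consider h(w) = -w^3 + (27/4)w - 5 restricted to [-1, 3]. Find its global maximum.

7/4

h'(w) = -3w^2 + 27/4, whose only zero in [-1, 3] is w = 3/2.
Candidates: h(-1) = -43/4,  h(3/2) = 7/4,  h(3) = -47/4.
So the maximum is h(3/2) = 7/4.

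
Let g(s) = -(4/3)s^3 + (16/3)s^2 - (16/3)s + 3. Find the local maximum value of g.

Critical points: g'(s) = -4s^2 + (32/3)s - 16/3 vanishes at s = 2/3, 2.
Since g''(s) = -8s + 32/3, we get g''(2/3) = 16/3 > 0 ⇒ local minimum; g''(2) = -16/3 < 0 ⇒ local maximum.
So the local maximum value is g(2) = 3.

3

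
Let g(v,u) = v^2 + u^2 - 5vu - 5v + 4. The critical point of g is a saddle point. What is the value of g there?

109/21

∂g/∂v = 2v - 5u - 5 = 0 and ∂g/∂u = -5v + 2u = 0, so (v, u) = (-10/21, -25/21).
The Hessian has g_{vv} = 2, g_{uu} = 2, g_{vu} = -5, giving D = -21 < 0, so the point is a saddle point.
g(-10/21, -25/21) = 109/21.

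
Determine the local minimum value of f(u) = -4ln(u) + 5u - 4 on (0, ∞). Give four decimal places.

f'(u) = -4/u + 5 = 0 gives u = 4/5.
f''(u) = 4/u², which is positive for u > 0, so this is a local minimum.
f(4/5) = -4·ln(4/5) + 4 - 4 ≈ 0.8926.

0.8926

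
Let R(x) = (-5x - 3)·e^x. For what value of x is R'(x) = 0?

By the product rule, R'(x) = (-5x - 8)·e^x. Since e^x > 0, the only critical point is x = -8/5.
R''(-8/5) has the same sign as -5 < 0, so this is a local maximum.
R(-8/5) = (5)·e^(-8/5) ≈ 1.0095.

-8/5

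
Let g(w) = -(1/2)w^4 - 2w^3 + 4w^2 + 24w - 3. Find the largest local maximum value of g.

g'(w) = -2w^3 - 6w^2 + 8w + 24. Setting g'(w) = 0 gives w ∈ {-3, -2, 2}.
Second-derivative test with g''(w) = -6w^2 - 12w + 8: g''(-3) = -10 < 0 ⇒ local maximum; g''(-2) = 8 > 0 ⇒ local minimum; g''(2) = -40 < 0 ⇒ local maximum.
The largest local maximum is g(2) = 37.

37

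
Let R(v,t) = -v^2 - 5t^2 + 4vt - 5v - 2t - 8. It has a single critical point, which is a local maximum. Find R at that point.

∂R/∂v = -2v + 4t - 5 = 0 and ∂R/∂t = 4v - 10t - 2 = 0, so (v, t) = (-29/2, -6).
The Hessian has R_{vv} = -2, R_{tt} = -10, R_{vt} = 4, giving D = 4 > 0 with R_{vv} < 0, so the point is a local maximum.
R(-29/2, -6) = 137/4.

137/4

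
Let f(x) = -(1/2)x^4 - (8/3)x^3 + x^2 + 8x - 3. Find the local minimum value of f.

f'(x) = -2x^3 - 8x^2 + 2x + 8. Setting f'(x) = 0 gives x ∈ {-4, -1, 1}.
Second-derivative test with f''(x) = -6x^2 - 16x + 2: f''(-4) = -30 < 0 ⇒ local maximum; f''(-1) = 12 > 0 ⇒ local minimum; f''(1) = -20 < 0 ⇒ local maximum.
The local minimum is f(-1) = -47/6.

-47/6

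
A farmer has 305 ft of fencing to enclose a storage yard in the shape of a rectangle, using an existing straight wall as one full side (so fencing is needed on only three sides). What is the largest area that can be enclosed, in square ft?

Let the sides perpendicular to the wall have length x and the parallel side y, so 2x + y = 305 and the area is A = xy = x(305 − 2x).
A'(x) = 305 − 4x = 0 gives x = 305/4, and A''(x) = −4 < 0 confirms a maximum.
Then y = 305 − 2·305/4 = 305/2 and A = 93025/8.

93025/8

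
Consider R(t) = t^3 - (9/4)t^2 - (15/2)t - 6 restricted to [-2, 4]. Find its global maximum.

R'(t) = 3t^2 - (9/2)t - 15/2, which vanishes at t = -1 and t = 5/2.
Evaluating at the critical points and endpoints: R(-2) = -8, R(-1) = -7/4, R(5/2) = -371/16, R(4) = -8.
Hence the absolute maximum is -7/4 at t = -1.

-7/4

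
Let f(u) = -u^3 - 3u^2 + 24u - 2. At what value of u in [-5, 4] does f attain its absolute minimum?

Differentiating, f'(u) = -3u^2 - 6u + 24; which vanishes at u = -4 and u = 2.
Evaluating at the critical points and endpoints: f(-5) = -72; f(-4) = -82; f(2) = 26; f(4) = -18.
Hence the absolute minimum is -82 at u = -4.

-4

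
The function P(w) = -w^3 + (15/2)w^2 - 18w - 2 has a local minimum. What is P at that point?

Critical points: P'(w) = -3w^2 + 15w - 18 vanishes at w = 2, 3.
P''(w) = -6w + 15. P''(2) = 3 > 0 ⇒ local minimum; P''(3) = -3 < 0 ⇒ local maximum.
Thus P has its local minimum at w = 2, with value -16.

-16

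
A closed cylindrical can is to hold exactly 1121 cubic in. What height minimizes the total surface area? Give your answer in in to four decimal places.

With radius r and height h, πr²h = 1121 so h = 1121/(πr²), and S(r) = 2πr² + 2πrh = 2πr² + 2·1121/r.
S'(r) = 4πr − 2·1121/r² = 0 ⇒ r³ = 1121/(2π), so r ≈ 5.6296 and h = 2r ≈ 11.2591.
S''(r) = 4π + 4·1121/r³ > 0, so this is the minimum; S ≈ 597.3813.

11.2591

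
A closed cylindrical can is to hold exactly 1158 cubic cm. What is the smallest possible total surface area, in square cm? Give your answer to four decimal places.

610.4549

With radius r and height h, πr²h = 1158 so h = 1158/(πr²), and S(r) = 2πr² + 2πrh = 2πr² + 2·1158/r.
S'(r) = 4πr − 2·1158/r² = 0 ⇒ r³ = 1158/(2π), so r ≈ 5.6908 and h = 2r ≈ 11.3817.
S''(r) = 4π + 4·1158/r³ > 0, so this is the minimum; S ≈ 610.4549.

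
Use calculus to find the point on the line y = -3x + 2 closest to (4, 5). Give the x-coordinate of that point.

-1/2

Minimize D(x)^2 = (x - 4)^2 + (-3x - 3)^2.
d/dx[D^2] = 2(x - 4) + 2·(-3)·(-3x - 3) = 0 ⇒ x = -1/2.
Then y = 7/2 and the distance is √(45/2) ≈ 4.7434.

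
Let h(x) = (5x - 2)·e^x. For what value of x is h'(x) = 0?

-3/5

By the product rule, h'(x) = (5x + 3)·e^x. Since e^x > 0, the only critical point is x = -3/5.
h''(-3/5) has the same sign as 5 > 0, so this is a local minimum.
h(-3/5) = (-5)·e^(-3/5) ≈ -2.7441.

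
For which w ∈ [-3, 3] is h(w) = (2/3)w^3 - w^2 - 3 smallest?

h'(w) = 2w^2 - 2w, which vanishes at w = 0 and w = 1.
Candidates: h(-3) = -30, h(0) = -3, h(1) = -10/3, h(3) = 6.
So the minimum is h(-3) = -30.

-3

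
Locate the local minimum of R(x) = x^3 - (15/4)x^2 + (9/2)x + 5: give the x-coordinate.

3/2

Critical points: R'(x) = 3x^2 - (15/2)x + 9/2 vanishes at x = 1, 3/2.
Second-derivative test with R''(x) = 6x - 15/2: R''(1) = -3/2 < 0 ⇒ local maximum; R''(3/2) = 3/2 > 0 ⇒ local minimum.
So the local minimum value is R(3/2) = 107/16.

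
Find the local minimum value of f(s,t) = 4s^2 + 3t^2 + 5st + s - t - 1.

-35/23

∂f/∂s = 8s + 5t + 1 = 0 and ∂f/∂t = 5s + 6t - 1 = 0, so (s, t) = (-11/23, 13/23).
The Hessian has f_{ss} = 8, f_{tt} = 6, f_{st} = 5, giving D = 23 > 0 with f_{ss} > 0, so the point is a local minimum.
f(-11/23, 13/23) = -35/23.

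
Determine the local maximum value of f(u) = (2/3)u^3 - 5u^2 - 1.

-1

f'(u) = 2u^2 - 10u. Setting f'(u) = 0 gives u ∈ {0, 5}.
f''(u) = 4u - 10. f''(0) = -10 < 0 ⇒ local maximum; f''(5) = 10 > 0 ⇒ local minimum.
Thus f has its local maximum at u = 0, with value -1.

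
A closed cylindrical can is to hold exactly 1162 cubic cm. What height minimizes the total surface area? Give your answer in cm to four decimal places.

With radius r and height h, πr²h = 1162 so h = 1162/(πr²), and S(r) = 2πr² + 2πrh = 2πr² + 2·1162/r.
S'(r) = 4πr − 2·1162/r² = 0 ⇒ r³ = 1162/(2π), so r ≈ 5.6974 and h = 2r ≈ 11.3948.
S''(r) = 4π + 4·1162/r³ > 0, so this is the minimum; S ≈ 611.8599.

11.3948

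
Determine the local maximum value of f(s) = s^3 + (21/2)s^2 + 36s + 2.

-38

Critical points: f'(s) = 3s^2 + 21s + 36 vanishes at s = -4, -3.
Second-derivative test with f''(s) = 6s + 21: f''(-4) = -3 < 0 ⇒ local maximum; f''(-3) = 3 > 0 ⇒ local minimum.
Thus f has its local maximum at s = -4, with value -38.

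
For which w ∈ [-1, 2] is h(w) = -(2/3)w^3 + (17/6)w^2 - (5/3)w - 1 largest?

h'(w) = -2w^2 + (17/3)w - 5/3, whose only zero in [-1, 2] is w = 1/3.
Evaluating at the critical points and endpoints: h(-1) = 25/6, h(1/3) = -205/162, h(2) = 5/3.
Hence the absolute maximum is 25/6 at w = -1.

-1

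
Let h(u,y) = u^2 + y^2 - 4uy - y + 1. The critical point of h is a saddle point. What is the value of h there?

13/12

∂h/∂u = 2u - 4y = 0 and ∂h/∂y = -4u + 2y - 1 = 0, so (u, y) = (-1/3, -1/6).
The Hessian has h_{uu} = 2, h_{yy} = 2, h_{uy} = -4, giving D = -12 < 0, so the point is a saddle point.
h(-1/3, -1/6) = 13/12.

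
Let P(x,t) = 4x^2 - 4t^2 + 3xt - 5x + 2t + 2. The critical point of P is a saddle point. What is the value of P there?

92/73

∂P/∂x = 8x + 3t - 5 = 0 and ∂P/∂t = 3x - 8t + 2 = 0, so (x, t) = (34/73, 31/73).
The Hessian has P_{xx} = 8, P_{tt} = -8, P_{xt} = 3, giving D = -73 < 0, so the point is a saddle point.
P(34/73, 31/73) = 92/73.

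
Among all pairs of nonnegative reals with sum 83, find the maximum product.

With x + y = 83, the product is P(x) = x(83 − x).
P'(x) = 83 − 2x = 0 gives x = 83/2; P'' = −2 < 0, so this is the maximum.
P = 83/2·83/2 = 6889/4.

6889/4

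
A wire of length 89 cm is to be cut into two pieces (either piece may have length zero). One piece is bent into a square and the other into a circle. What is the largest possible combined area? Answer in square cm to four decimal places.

630.3332

Let x be the length used for the square. Square side x/4; circle radius (89−x)/(2π).
A(x) = (x/4)² + π·((89−x)/(2π))² = x²/16 + (89−x)²/(4π) for 0 ≤ x ≤ 89. A'(x) = x/8 − (89−x)/(2π) = 0 gives x = 4·89/(π+4) ≈ 49.8488.
A'' > 0, so the interior critical point is a minimum; the maximum is at an endpoint. A(0) = 630.3332 and A(89) = 495.0625, so the largest area is 630.3332.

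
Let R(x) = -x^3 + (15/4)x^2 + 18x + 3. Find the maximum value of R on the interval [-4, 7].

The derivative is -3x^2 + (15/2)x + 18, which vanishes at x = -3/2 and x = 4.
Compare values at every candidate in [-4, 7]: R(-4) = 55; R(-3/2) = -195/16; R(4) = 71; R(7) = -121/4.
Hence the absolute maximum is 71 at x = 4.

71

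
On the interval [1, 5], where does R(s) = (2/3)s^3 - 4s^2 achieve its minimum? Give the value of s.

4

R'(s) = 2s^2 - 8s, whose only zero in [1, 5] is s = 4.
Compare values at every candidate in [1, 5]: R(1) = -10/3, R(4) = -64/3, R(5) = -50/3.
The minimum over the interval is -64/3, attained at s = 4.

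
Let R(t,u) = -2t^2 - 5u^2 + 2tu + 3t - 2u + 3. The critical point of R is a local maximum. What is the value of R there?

∂R/∂t = -4t + 2u + 3 = 0 and ∂R/∂u = 2t - 10u - 2 = 0, so (t, u) = (13/18, -1/18).
The Hessian has R_{tt} = -4, R_{uu} = -10, R_{tu} = 2, giving D = 36 > 0 with R_{tt} < 0, so the point is a local maximum.
R(13/18, -1/18) = 149/36.

149/36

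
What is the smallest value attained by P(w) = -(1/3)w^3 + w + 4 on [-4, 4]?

-40/3

Differentiating, P'(w) = -w^2 + 1; which vanishes at w = -1 and w = 1.
Candidates: P(-4) = 64/3,  P(-1) = 10/3,  P(1) = 14/3,  P(4) = -40/3.
So the minimum is P(4) = -40/3.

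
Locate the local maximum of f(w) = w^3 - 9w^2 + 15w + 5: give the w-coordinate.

1

f'(w) = 3w^2 - 18w + 15 = 0 at w = 1, 5.
f''(w) = 6w - 18. f''(1) = -12 < 0 ⇒ local maximum; f''(5) = 12 > 0 ⇒ local minimum.
Thus f has its local maximum at w = 1, with value 12.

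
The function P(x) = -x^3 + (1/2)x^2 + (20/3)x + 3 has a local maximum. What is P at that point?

587/54

P'(x) = -3x^2 + x + 20/3. Setting P'(x) = 0 gives x ∈ {-4/3, 5/3}.
P''(x) = -6x + 1. P''(-4/3) = 9 > 0 ⇒ local minimum; P''(5/3) = -9 < 0 ⇒ local maximum.
The local maximum is P(5/3) = 587/54.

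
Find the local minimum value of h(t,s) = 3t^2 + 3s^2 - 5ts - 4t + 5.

∂h/∂t = 6t - 5s - 4 = 0 and ∂h/∂s = -5t + 6s = 0, so (t, s) = (24/11, 20/11).
The Hessian has h_{tt} = 6, h_{ss} = 6, h_{ts} = -5, giving D = 11 > 0 with h_{tt} > 0, so the point is a local minimum.
h(24/11, 20/11) = 7/11.

7/11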